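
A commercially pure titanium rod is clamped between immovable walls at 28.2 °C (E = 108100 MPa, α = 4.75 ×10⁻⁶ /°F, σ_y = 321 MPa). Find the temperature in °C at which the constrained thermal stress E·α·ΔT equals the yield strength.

E = 108100 MPa = 108.1 GPa.
α = 4.75×10⁻⁶/°F × 9/5 = 8.55×10⁻⁶/K.
E·α·ΔT = 321.0 MPa ⇒ ΔT = 321.0 / (108.1×10³ × 8.55×10⁻⁶) = 347.3 K.
T = 28.2 + 347.3 = 375.5 °C.

376 °C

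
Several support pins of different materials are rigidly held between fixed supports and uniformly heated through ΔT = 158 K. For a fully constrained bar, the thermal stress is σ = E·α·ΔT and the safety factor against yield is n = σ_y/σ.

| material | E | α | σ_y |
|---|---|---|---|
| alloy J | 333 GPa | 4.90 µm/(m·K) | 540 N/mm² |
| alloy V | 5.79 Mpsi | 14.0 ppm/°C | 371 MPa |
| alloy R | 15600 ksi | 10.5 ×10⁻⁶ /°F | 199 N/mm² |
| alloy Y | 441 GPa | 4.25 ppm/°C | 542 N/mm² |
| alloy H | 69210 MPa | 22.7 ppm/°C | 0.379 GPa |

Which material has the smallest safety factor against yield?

Converting E to GPa, α to ×10⁻⁶/K, σ_y to MPa, then σ and n for each:
  alloy J: E = 333.0, α = 4.90, σ_y = 540.0 → σ = 258 MPa, n = 2.09
  alloy V: E = 39.92, α = 14.0, σ_y = 371.0 → σ = 88.3 MPa, n = 4.20
  alloy R: E = 107.6, α = 18.9, σ_y = 199.0 → σ = 321 MPa, n = 0.620
  alloy Y: E = 441.0, α = 4.25, σ_y = 542.0 → σ = 296 MPa, n = 1.83
  alloy H: E = 69.21, α = 22.7, σ_y = 379.0 → σ = 248 MPa, n = 1.53
The minimum is alloy R at n = 0.620.

alloy R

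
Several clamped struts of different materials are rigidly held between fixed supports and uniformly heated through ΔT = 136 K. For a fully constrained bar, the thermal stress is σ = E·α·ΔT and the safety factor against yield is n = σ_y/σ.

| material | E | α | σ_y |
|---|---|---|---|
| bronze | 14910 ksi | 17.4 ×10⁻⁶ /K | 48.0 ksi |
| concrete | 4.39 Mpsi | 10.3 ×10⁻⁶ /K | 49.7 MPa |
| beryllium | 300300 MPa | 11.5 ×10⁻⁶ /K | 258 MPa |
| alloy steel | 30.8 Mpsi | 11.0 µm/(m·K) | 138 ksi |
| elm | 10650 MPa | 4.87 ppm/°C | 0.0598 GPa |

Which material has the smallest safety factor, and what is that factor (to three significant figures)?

In consistent units (E in GPa, α in ×10⁻⁶/K, σ_y in MPa):
  bronze: E = 102.8, α = 17.4, σ_y = 330.9 → σ = 243 MPa, n = 1.36
  concrete: E = 30.27, α = 10.3, σ_y = 49.70 → σ = 42.4 MPa, n = 1.17
  beryllium: E = 300.3, α = 11.5, σ_y = 258.0 → σ = 470 MPa, n = 0.549
  alloy steel: E = 212.4, α = 11.0, σ_y = 951.5 → σ = 318 MPa, n = 2.99
  elm: E = 10.65, α = 4.87, σ_y = 59.80 → σ = 7.05 MPa, n = 8.48
The minimum is beryllium at n = 0.549.

beryllium, n = 0.549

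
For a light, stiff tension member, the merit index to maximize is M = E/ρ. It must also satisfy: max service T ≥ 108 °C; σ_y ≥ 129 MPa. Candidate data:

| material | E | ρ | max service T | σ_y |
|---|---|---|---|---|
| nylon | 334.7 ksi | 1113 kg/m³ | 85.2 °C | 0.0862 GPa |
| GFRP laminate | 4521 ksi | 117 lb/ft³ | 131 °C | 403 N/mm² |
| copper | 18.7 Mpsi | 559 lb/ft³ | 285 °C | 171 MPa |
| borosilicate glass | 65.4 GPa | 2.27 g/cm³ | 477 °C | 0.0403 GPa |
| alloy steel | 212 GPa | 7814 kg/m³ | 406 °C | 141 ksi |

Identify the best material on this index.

Screen on constraints: max service T ≥ 108 °C; σ_y ≥ 129 MPa. Survivors: GFRP laminate, copper, alloy steel.
Convert each candidate to consistent units, then evaluate M:
  GFRP laminate: E = 31.17 GPa, ρ = 1874 kg/m³
  copper: E = 128.9 GPa, ρ = 8954 kg/m³
  alloy steel: E = 212.0 GPa, ρ = 7814 kg/m³
  alloy steel: M = 27.1 MN·m/kg
  GFRP laminate: M = 16.6 MN·m/kg
  copper: M = 14.4 MN·m/kg
Highest index: alloy steel.

alloy steel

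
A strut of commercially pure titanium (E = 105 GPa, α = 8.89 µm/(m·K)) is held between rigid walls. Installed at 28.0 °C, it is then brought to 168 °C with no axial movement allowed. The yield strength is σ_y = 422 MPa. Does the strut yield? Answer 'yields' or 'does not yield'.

does not yield

ΔT = 140.0 K. Constrained thermal stress σ = E·α·ΔT = 105.0×10³ MPa × 8.89×10⁻⁶ × 140.0 = 131 MPa (compressive).
Compare to σ_y = 422 MPa: σ < σ_y, so it does not yield.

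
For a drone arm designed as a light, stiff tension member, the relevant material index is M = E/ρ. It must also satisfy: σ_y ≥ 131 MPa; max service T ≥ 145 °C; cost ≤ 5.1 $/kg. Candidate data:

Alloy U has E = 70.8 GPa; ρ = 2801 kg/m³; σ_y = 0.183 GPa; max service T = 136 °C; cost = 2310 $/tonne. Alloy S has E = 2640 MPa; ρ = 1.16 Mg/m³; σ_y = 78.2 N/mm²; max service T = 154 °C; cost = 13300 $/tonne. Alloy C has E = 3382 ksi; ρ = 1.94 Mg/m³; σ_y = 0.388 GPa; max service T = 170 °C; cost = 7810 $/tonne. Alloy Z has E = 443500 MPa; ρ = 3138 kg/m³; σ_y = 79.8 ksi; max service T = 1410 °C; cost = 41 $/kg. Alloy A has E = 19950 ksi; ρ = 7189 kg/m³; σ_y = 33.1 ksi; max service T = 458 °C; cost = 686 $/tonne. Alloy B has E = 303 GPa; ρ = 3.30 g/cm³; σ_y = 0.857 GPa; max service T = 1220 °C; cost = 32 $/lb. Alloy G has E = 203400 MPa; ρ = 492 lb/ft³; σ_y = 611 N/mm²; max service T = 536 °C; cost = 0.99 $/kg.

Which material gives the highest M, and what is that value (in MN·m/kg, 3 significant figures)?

Screen on constraints: σ_y ≥ 131 MPa; max service T ≥ 145 °C; cost ≤ 5.1 $/kg. Survivors: alloy A, alloy G.
Putting every candidate on a common basis:
  alloy A: E = 137.6 GPa, ρ = 7189 kg/m³
  alloy G: E = 203.4 GPa, ρ = 7881 kg/m³
  alloy G: M = 25.8 MN·m/kg
  alloy A: M = 19.1 MN·m/kg
Alloy G ranks first.

alloy G, M = 25.8 MN·m/kg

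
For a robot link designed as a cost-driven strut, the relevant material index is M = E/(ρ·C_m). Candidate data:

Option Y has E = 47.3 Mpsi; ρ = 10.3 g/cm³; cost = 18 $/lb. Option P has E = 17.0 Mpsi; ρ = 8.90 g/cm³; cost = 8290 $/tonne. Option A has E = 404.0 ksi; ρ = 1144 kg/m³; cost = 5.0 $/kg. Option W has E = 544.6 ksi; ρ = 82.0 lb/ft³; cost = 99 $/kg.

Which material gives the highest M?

In SI units:
  option Y: E = 326.1 GPa, ρ = 10300 kg/m³, cost = 39.68 $/kg
  option P: E = 117.2 GPa, ρ = 8900 kg/m³, cost = 8.290 $/kg
  option A: E = 2.785 GPa, ρ = 1144 kg/m³, cost = 5.000 $/kg
  option W: E = 3.755 GPa, ρ = 1314 kg/m³, cost = 99.00 $/kg
  option P: M = 1.59 MN·m per $
  option Y: M = 0.798 MN·m per $
  option A: M = 0.487 MN·m per $
  option W: M = 0.0289 MN·m per $
Highest index: option P.

option P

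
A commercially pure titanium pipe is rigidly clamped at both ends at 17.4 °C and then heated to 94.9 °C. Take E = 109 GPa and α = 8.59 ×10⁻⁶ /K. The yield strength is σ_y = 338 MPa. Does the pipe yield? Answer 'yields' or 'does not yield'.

does not yield

ΔT = 77.50 K. Constrained thermal stress σ = E·α·ΔT = 109.0×10³ MPa × 8.59×10⁻⁶ × 77.50 = 72.6 MPa (compressive).
Compare to σ_y = 338 MPa: σ < σ_y, so it does not yield.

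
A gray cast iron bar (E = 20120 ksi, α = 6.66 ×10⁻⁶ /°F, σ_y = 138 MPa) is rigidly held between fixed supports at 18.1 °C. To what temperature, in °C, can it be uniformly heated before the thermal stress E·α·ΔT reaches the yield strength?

101 °C

E = 20120 ksi = 138.7 GPa.
α = 6.66×10⁻⁶/°F × 9/5 = 12.0×10⁻⁶/K.
E·α·ΔT = 138.0 MPa ⇒ ΔT = 138.0 / (138.7×10³ × 12.0×10⁻⁶) = 82.98 K.
T = 18.1 + 82.98 = 101.1 °C.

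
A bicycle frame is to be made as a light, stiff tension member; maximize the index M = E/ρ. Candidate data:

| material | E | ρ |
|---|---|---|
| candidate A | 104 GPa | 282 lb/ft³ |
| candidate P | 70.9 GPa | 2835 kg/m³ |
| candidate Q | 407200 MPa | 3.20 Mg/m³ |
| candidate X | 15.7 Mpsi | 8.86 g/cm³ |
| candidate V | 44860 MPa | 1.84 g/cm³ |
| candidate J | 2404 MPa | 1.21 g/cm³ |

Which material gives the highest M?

candidate Q

Convert each candidate to consistent units, then evaluate M:
  candidate A: E = 104.0 GPa, ρ = 4517 kg/m³
  candidate P: E = 70.90 GPa, ρ = 2835 kg/m³
  candidate Q: E = 407.2 GPa, ρ = 3200 kg/m³
  candidate X: E = 108.2 GPa, ρ = 8860 kg/m³
  candidate V: E = 44.86 GPa, ρ = 1840 kg/m³
  candidate J: E = 2.404 GPa, ρ = 1210 kg/m³
  candidate Q: M = 127 MN·m/kg
  candidate P: M = 25.0 MN·m/kg
  candidate V: M = 24.4 MN·m/kg
  candidate A: M = 23.0 MN·m/kg
  candidate X: M = 12.2 MN·m/kg
  candidate J: M = 1.99 MN·m/kg
Highest index: candidate Q.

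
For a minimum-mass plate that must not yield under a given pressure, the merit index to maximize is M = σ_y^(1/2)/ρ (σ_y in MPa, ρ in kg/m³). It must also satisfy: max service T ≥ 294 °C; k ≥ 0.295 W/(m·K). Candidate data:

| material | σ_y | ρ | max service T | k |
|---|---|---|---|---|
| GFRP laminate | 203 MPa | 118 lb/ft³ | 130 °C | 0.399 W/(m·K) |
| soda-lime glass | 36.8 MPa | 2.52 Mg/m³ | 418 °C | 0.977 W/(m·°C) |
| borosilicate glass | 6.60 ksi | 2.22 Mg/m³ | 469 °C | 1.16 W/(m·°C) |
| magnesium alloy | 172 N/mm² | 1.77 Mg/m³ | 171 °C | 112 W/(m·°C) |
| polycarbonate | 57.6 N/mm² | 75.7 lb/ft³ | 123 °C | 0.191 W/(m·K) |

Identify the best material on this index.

borosilicate glass

Screen on constraints: max service T ≥ 294 °C; k ≥ 0.295 W/(m·K). Survivors: soda-lime glass, borosilicate glass.
Putting every candidate on a common basis:
  soda-lime glass: σ_y = 36.80 MPa, ρ = 2520 kg/m³
  borosilicate glass: σ_y = 45.51 MPa, ρ = 2220 kg/m³
  borosilicate glass: M = 3.04×10⁻³
  soda-lime glass: M = 2.41×10⁻³
Borosilicate glass ranks first.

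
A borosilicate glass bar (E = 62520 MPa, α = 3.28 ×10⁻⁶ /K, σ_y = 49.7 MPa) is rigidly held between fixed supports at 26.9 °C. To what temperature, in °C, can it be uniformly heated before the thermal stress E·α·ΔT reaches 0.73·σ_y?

E = 62520 MPa = 62.52 GPa.
E·α·ΔT = 36.28 MPa ⇒ ΔT = 36.28 / (62.52×10³ × 3.28×10⁻⁶) = 176.9 K.
T = 26.9 + 176.9 = 203.8 °C.

204 °C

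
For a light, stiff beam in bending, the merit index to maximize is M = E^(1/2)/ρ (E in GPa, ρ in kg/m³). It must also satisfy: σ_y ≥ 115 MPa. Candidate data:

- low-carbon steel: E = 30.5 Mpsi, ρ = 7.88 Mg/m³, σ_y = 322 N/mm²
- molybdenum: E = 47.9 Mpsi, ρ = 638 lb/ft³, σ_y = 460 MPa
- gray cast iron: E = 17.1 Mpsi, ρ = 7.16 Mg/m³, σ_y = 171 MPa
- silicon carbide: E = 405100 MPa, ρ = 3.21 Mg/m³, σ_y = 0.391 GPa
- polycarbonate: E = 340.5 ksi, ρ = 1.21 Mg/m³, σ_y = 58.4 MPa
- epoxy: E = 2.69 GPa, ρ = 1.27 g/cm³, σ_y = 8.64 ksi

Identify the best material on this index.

silicon carbide

Screen on constraints: σ_y ≥ 115 MPa. Survivors: low-carbon steel, molybdenum, gray cast iron, silicon carbide.
After converting to SI:
  low-carbon steel: E = 210.3 GPa, ρ = 7880 kg/m³
  molybdenum: E = 330.3 GPa, ρ = 10220 kg/m³
  gray cast iron: E = 117.9 GPa, ρ = 7160 kg/m³
  silicon carbide: E = 405.1 GPa, ρ = 3210 kg/m³
  silicon carbide: M = 6.27×10⁻³
  low-carbon steel: M = 1.84×10⁻³
  molybdenum: M = 1.78×10⁻³
  gray cast iron: M = 1.52×10⁻³
Silicon carbide has the largest M.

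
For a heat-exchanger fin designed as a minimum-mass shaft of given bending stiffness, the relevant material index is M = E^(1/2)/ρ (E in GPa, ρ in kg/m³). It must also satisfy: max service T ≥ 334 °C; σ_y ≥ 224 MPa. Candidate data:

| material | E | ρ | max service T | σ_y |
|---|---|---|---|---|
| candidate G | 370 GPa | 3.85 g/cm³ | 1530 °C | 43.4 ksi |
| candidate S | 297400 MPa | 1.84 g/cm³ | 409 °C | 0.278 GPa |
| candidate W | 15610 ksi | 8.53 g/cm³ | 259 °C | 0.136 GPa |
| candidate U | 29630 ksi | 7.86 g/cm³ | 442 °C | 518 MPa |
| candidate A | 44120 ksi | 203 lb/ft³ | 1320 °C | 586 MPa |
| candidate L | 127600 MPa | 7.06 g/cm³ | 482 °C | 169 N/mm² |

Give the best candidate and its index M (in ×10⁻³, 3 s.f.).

Screen on constraints: max service T ≥ 334 °C; σ_y ≥ 224 MPa. Survivors: candidate G, candidate S, candidate U, candidate A.
Normalizing units and computing the index:
  candidate G: E = 370.0 GPa, ρ = 3850 kg/m³
  candidate S: E = 297.4 GPa, ρ = 1840 kg/m³
  candidate U: E = 204.3 GPa, ρ = 7860 kg/m³
  candidate A: E = 304.2 GPa, ρ = 3252 kg/m³
  candidate S: M = 9.37×10⁻³
  candidate A: M = 5.36×10⁻³
  candidate G: M = 5.00×10⁻³
  candidate U: M = 1.82×10⁻³
The maximum is for candidate S.

candidate S, M = 9.37×10⁻³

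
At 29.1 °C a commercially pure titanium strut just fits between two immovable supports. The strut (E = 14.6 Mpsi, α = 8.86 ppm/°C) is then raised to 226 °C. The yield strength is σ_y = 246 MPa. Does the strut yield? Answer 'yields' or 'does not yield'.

E = 14.6 Mpsi = 100.7 GPa.
ΔT = 196.9 K. Constrained thermal stress σ = E·α·ΔT = 100.7×10³ MPa × 8.86×10⁻⁶ × 196.9 = 176 MPa (compressive).
Compare to σ_y = 246 MPa: σ < σ_y, so it does not yield.

does not yield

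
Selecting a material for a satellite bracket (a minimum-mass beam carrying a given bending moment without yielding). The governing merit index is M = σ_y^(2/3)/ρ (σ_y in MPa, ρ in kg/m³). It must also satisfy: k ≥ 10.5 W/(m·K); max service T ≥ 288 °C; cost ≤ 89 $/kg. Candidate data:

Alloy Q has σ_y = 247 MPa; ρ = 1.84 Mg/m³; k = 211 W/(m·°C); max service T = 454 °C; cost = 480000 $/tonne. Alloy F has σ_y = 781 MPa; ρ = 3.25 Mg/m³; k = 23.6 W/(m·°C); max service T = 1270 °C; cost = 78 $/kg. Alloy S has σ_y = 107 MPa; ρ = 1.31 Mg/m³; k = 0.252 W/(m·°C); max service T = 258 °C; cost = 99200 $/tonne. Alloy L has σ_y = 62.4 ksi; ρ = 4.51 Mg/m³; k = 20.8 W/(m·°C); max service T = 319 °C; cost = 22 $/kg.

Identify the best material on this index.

Screen on constraints: k ≥ 10.5 W/(m·K); max service T ≥ 288 °C; cost ≤ 89 $/kg. Survivors: alloy F, alloy L.
After converting to SI:
  alloy F: σ_y = 781.0 MPa, ρ = 3250 kg/m³
  alloy L: σ_y = 430.2 MPa, ρ = 4510 kg/m³
  alloy F: M = 26.1×10⁻³
  alloy L: M = 12.6×10⁻³
The maximum is for alloy F.

alloy F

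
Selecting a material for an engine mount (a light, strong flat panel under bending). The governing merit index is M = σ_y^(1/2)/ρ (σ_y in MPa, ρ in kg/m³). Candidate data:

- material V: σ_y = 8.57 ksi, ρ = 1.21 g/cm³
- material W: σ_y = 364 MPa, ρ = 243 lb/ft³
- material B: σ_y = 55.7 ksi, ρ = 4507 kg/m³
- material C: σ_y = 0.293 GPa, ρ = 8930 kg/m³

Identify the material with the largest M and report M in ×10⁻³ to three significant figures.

Putting every candidate on a common basis:
  material V: σ_y = 59.09 MPa, ρ = 1210 kg/m³
  material W: σ_y = 364.0 MPa, ρ = 3892 kg/m³
  material B: σ_y = 384.0 MPa, ρ = 4507 kg/m³
  material C: σ_y = 293.0 MPa, ρ = 8930 kg/m³
  material V: M = 6.35×10⁻³
  material W: M = 4.90×10⁻³
  material B: M = 4.35×10⁻³
  material C: M = 1.92×10⁻³
Material V ranks first.

material V, M = 6.35×10⁻³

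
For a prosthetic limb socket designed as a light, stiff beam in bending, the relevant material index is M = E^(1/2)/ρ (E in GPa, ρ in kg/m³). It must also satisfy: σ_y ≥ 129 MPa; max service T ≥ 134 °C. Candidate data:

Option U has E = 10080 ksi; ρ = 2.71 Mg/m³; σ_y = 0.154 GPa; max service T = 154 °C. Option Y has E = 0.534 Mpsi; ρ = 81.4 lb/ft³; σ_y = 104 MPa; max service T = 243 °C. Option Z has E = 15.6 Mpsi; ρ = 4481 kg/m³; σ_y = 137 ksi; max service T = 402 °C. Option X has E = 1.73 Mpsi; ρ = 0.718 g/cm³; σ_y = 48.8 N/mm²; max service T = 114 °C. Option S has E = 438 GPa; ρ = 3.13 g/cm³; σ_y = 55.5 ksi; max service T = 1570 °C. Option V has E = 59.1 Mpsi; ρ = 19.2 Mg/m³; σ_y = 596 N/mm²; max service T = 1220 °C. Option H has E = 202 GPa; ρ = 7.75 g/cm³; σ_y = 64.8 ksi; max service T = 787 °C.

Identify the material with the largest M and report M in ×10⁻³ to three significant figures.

option S, M = 6.69×10⁻³

Screen on constraints: σ_y ≥ 129 MPa; max service T ≥ 134 °C. Survivors: option U, option Z, option S, option V, option H.
Putting every candidate on a common basis:
  option U: E = 69.50 GPa, ρ = 2710 kg/m³
  option Z: E = 107.6 GPa, ρ = 4481 kg/m³
  option S: E = 438.0 GPa, ρ = 3130 kg/m³
  option V: E = 407.5 GPa, ρ = 19200 kg/m³
  option H: E = 202.0 GPa, ρ = 7750 kg/m³
  option S: M = 6.69×10⁻³
  option U: M = 3.08×10⁻³
  option Z: M = 2.31×10⁻³
  option H: M = 1.83×10⁻³
  option V: M = 1.05×10⁻³
Highest index: option S.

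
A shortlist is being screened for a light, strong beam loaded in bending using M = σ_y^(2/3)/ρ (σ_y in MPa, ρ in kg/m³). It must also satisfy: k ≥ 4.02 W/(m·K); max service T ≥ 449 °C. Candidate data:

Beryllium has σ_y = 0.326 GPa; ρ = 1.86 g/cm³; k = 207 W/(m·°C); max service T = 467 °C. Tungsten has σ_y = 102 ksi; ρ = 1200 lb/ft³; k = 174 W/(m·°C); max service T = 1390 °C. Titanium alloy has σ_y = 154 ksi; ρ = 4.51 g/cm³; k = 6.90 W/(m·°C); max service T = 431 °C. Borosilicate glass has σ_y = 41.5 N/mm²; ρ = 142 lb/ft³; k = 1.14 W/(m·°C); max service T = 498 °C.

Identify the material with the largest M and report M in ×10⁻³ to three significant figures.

Screen on constraints: k ≥ 4.02 W/(m·K); max service T ≥ 449 °C. Survivors: beryllium, tungsten.
Convert each candidate to consistent units, then evaluate M:
  beryllium: σ_y = 326.0 MPa, ρ = 1860 kg/m³
  tungsten: σ_y = 703.3 MPa, ρ = 19220 kg/m³
  beryllium: M = 25.5×10⁻³
  tungsten: M = 4.11×10⁻³
Highest index: beryllium.

beryllium, M = 25.5×10⁻³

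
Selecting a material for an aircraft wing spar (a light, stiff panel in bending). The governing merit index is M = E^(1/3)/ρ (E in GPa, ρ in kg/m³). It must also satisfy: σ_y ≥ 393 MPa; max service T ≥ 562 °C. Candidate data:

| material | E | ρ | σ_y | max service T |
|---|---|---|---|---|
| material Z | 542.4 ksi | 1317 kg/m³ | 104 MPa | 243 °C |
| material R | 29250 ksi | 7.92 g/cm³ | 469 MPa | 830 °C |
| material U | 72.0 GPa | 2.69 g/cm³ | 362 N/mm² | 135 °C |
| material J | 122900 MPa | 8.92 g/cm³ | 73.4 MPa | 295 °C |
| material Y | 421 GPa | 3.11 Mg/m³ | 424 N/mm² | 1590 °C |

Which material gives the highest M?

Screen on constraints: σ_y ≥ 393 MPa; max service T ≥ 562 °C. Survivors: material R, material Y.
Putting every candidate on a common basis:
  material R: E = 201.7 GPa, ρ = 7920 kg/m³
  material Y: E = 421.0 GPa, ρ = 3110 kg/m³
  material Y: M = 2.41×10⁻³
  material R: M = 0.740×10⁻³
Material Y ranks first.

material Y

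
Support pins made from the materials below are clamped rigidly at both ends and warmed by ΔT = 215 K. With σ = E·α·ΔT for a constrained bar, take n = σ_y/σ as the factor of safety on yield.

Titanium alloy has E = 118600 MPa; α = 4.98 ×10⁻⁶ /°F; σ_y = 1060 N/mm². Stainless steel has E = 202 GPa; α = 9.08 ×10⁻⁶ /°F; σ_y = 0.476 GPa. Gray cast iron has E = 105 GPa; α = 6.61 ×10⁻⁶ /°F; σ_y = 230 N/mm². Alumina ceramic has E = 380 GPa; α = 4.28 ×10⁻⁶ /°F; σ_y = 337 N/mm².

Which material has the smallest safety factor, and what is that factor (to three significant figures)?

With everything in SI (GPa, ×10⁻⁶/K, MPa):
  titanium alloy: E = 118.6, α = 8.96, σ_y = 1060 → σ = 229 MPa, n = 4.64
  stainless steel: E = 202.0, α = 16.3, σ_y = 476.0 → σ = 710 MPa, n = 0.671
  gray cast iron: E = 105.0, α = 11.9, σ_y = 230.0 → σ = 269 MPa, n = 0.856
  alumina ceramic: E = 380.0, α = 7.70, σ_y = 337.0 → σ = 629 MPa, n = 0.535
Alumina ceramic has the lowest safety factor, n = 0.535.

alumina ceramic, n = 0.535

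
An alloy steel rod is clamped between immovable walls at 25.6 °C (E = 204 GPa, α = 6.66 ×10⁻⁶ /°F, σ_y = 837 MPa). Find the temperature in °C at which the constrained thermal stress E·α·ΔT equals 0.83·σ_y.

310 °C

α = 6.66×10⁻⁶/°F × 9/5 = 12.0×10⁻⁶/K.
E·α·ΔT = 694.7 MPa ⇒ ΔT = 694.7 / (204.0×10³ × 12.0×10⁻⁶) = 284.1 K.
T = 25.6 + 284.1 = 309.7 °C.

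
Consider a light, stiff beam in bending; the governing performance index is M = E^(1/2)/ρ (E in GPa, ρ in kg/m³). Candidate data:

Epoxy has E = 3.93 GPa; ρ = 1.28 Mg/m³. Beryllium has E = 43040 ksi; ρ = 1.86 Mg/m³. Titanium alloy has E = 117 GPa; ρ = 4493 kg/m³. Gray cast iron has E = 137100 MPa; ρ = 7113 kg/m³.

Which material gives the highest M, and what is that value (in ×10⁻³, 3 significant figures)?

beryllium, M = 9.26×10⁻³

After converting to SI:
  epoxy: E = 3.930 GPa, ρ = 1280 kg/m³
  beryllium: E = 296.8 GPa, ρ = 1860 kg/m³
  titanium alloy: E = 117.0 GPa, ρ = 4493 kg/m³
  gray cast iron: E = 137.1 GPa, ρ = 7113 kg/m³
  beryllium: M = 9.26×10⁻³
  titanium alloy: M = 2.41×10⁻³
  gray cast iron: M = 1.65×10⁻³
  epoxy: M = 1.55×10⁻³
The maximum is for beryllium.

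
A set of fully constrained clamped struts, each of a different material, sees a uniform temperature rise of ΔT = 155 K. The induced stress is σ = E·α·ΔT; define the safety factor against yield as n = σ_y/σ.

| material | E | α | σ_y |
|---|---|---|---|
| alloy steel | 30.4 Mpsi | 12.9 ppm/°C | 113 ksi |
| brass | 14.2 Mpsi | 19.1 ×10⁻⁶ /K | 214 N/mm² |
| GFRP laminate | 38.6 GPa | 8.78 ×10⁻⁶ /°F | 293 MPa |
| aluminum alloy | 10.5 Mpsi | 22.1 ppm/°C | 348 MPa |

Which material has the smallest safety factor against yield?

brass

With everything in SI (GPa, ×10⁻⁶/K, MPa):
  alloy steel: E = 209.6, α = 12.9, σ_y = 779.1 → σ = 419 MPa, n = 1.86
  brass: E = 97.91, α = 19.1, σ_y = 214.0 → σ = 290 MPa, n = 0.738
  GFRP laminate: E = 38.60, α = 15.8, σ_y = 293.0 → σ = 94.6 MPa, n = 3.10
  aluminum alloy: E = 72.39, α = 22.1, σ_y = 348.0 → σ = 248 MPa, n = 1.40
Smallest n: brass with n = 0.738.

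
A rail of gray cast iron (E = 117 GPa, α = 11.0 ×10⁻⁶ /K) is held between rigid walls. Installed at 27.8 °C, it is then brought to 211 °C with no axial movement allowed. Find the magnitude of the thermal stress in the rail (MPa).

236 MPa

ΔT = 183.2 K. Constrained thermal stress σ = E·α·ΔT = 117.0×10³ MPa × 11.0×10⁻⁶ × 183.2 = 236 MPa (compressive).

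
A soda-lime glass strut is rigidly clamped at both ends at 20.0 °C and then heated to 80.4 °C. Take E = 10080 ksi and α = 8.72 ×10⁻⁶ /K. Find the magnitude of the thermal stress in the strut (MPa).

36.6 MPa

E = 10080 ksi = 69.50 GPa.
ΔT = 60.40 K. Constrained thermal stress σ = E·α·ΔT = 69.50×10³ MPa × 8.72×10⁻⁶ × 60.40 = 36.6 MPa (compressive).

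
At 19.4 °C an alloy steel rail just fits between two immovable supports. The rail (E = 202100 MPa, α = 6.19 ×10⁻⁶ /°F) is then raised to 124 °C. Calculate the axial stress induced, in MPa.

236 MPa

E = 202100 MPa = 202.1 GPa.
α = 6.19×10⁻⁶/°F × 9/5 = 11.1×10⁻⁶/K.
ΔT = 104.6 K. Constrained thermal stress σ = E·α·ΔT = 202.1×10³ MPa × 11.1×10⁻⁶ × 104.6 = 236 MPa (compressive).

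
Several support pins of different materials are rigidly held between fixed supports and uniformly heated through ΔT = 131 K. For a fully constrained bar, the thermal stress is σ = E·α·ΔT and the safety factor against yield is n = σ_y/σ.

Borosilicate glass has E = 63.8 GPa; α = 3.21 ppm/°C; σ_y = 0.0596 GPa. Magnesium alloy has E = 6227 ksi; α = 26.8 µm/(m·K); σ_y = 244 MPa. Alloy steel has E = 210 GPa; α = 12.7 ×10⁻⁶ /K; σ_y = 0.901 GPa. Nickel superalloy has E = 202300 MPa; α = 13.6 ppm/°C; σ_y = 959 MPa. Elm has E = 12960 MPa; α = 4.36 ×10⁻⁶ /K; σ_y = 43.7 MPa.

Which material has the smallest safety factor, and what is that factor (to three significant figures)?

magnesium alloy, n = 1.62

Converting E to GPa, α to ×10⁻⁶/K, σ_y to MPa, then σ and n for each:
  borosilicate glass: E = 63.80, α = 3.21, σ_y = 59.60 → σ = 26.8 MPa, n = 2.22
  magnesium alloy: E = 42.93, α = 26.8, σ_y = 244.0 → σ = 151 MPa, n = 1.62
  alloy steel: E = 210.0, α = 12.7, σ_y = 901.0 → σ = 349 MPa, n = 2.58
  nickel superalloy: E = 202.3, α = 13.6, σ_y = 959.0 → σ = 360 MPa, n = 2.66
  elm: E = 12.96, α = 4.36, σ_y = 43.70 → σ = 7.40 MPa, n = 5.90
Smallest n: magnesium alloy with n = 1.62.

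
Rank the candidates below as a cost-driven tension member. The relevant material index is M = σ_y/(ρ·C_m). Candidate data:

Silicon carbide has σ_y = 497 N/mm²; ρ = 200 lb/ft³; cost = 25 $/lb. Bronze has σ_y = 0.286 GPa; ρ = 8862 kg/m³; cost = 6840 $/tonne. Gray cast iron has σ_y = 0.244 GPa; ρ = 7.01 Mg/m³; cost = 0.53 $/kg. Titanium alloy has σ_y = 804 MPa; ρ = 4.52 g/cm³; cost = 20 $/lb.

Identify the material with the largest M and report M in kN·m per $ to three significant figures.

Putting every candidate on a common basis:
  silicon carbide: σ_y = 497.0 MPa, ρ = 3204 kg/m³, cost = 55.11 $/kg
  bronze: σ_y = 286.0 MPa, ρ = 8862 kg/m³, cost = 6.840 $/kg
  gray cast iron: σ_y = 244.0 MPa, ρ = 7010 kg/m³, cost = 0.5300 $/kg
  titanium alloy: σ_y = 804.0 MPa, ρ = 4520 kg/m³, cost = 44.09 $/kg
  gray cast iron: M = 65.7 kN·m per $
  bronze: M = 4.72 kN·m per $
  titanium alloy: M = 4.03 kN·m per $
  silicon carbide: M = 2.81 kN·m per $
Gray cast iron has the largest M.

gray cast iron, M = 65.7 kN·m per $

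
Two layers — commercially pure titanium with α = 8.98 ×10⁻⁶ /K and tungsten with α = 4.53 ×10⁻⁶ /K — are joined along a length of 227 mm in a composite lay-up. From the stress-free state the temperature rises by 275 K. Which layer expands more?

α(commercially pure titanium) = 8.98×10⁻⁶/K vs α(tungsten) = 4.53×10⁻⁶/K.
Higher α expands more for the same ΔT: commercially pure titanium.

commercially pure titanium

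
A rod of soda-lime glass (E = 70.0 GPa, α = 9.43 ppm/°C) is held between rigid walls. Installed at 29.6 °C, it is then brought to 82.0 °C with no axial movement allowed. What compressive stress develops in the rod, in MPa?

ΔT = 52.40 K. Constrained thermal stress σ = E·α·ΔT = 70.00×10³ MPa × 9.43×10⁻⁶ × 52.40 = 34.6 MPa (compressive).

34.6 MPa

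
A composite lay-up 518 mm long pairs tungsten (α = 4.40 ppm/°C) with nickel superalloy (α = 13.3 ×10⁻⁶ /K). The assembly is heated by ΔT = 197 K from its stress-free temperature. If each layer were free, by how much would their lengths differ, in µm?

908 µm

Δα = |4.40 − 13.3|×10⁻⁶/K = 8.90×10⁻⁶/K.
ΔL_mismatch = Δα·L·ΔT = 8.90×10⁻⁶ × 518.0 mm × 197.0 K = 908 µm.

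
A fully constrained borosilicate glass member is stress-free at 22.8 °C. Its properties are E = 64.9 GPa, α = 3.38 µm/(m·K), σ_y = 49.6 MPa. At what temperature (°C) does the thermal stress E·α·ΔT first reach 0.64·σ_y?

168 °C

E·α·ΔT = 31.74 MPa ⇒ ΔT = 31.74 / (64.90×10³ × 3.38×10⁻⁶) = 144.7 K.
T = 22.8 + 144.7 = 167.5 °C.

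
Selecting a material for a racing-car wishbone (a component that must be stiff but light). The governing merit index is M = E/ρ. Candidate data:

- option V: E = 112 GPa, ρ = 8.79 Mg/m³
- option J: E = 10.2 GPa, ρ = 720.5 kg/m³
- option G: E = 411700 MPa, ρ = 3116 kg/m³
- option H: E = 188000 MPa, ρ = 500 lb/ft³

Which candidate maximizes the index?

In SI units:
  option V: E = 112.0 GPa, ρ = 8790 kg/m³
  option J: E = 10.20 GPa, ρ = 720.5 kg/m³
  option G: E = 411.7 GPa, ρ = 3116 kg/m³
  option H: E = 188.0 GPa, ρ = 8009 kg/m³
  option G: M = 132 MN·m/kg
  option H: M = 23.5 MN·m/kg
  option J: M = 14.2 MN·m/kg
  option V: M = 12.7 MN·m/kg
Option G has the largest M.

option G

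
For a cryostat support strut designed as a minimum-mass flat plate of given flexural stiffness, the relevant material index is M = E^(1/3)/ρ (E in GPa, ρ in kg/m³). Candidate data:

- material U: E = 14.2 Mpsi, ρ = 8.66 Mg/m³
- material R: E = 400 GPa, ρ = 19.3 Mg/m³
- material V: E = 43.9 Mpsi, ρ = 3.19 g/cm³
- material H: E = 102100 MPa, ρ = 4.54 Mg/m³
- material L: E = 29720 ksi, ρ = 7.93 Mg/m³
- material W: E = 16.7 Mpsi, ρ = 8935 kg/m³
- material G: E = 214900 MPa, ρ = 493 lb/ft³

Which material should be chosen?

material V

After converting to SI:
  material U: E = 97.91 GPa, ρ = 8660 kg/m³
  material R: E = 400.0 GPa, ρ = 19300 kg/m³
  material V: E = 302.7 GPa, ρ = 3190 kg/m³
  material H: E = 102.1 GPa, ρ = 4540 kg/m³
  material L: E = 204.9 GPa, ρ = 7930 kg/m³
  material W: E = 115.1 GPa, ρ = 8935 kg/m³
  material G: E = 214.9 GPa, ρ = 7897 kg/m³
  material V: M = 2.10×10⁻³
  material H: M = 1.03×10⁻³
  material G: M = 0.758×10⁻³
  material L: M = 0.743×10⁻³
  material W: M = 0.544×10⁻³
  material U: M = 0.532×10⁻³
  material R: M = 0.382×10⁻³
Highest index: material V.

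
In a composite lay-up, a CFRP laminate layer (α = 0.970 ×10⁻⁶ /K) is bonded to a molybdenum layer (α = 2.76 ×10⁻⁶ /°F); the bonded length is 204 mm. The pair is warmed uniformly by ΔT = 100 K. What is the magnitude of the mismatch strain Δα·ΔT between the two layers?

molybdenum: α = 2.76×10⁻⁶/°F × 9/5 = 4.97×10⁻⁶/K.
Δα = |0.970 − 4.97|×10⁻⁶/K = 4.00×10⁻⁶/K.
Mismatch strain = Δα·ΔT = 4.00×10⁻⁶ × 100.0 = 4.00×10⁻⁴.

4.00×10⁻⁴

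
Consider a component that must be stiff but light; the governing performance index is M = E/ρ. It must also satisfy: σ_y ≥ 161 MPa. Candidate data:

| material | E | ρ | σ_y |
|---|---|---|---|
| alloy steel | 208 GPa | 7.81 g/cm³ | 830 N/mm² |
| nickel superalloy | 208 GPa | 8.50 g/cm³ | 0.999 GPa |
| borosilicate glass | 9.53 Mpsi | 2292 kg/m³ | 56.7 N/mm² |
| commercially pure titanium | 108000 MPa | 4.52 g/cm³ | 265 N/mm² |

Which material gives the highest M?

alloy steel

Screen on constraints: σ_y ≥ 161 MPa. Survivors: alloy steel, nickel superalloy, commercially pure titanium.
Normalizing units and computing the index:
  alloy steel: E = 208.0 GPa, ρ = 7810 kg/m³
  nickel superalloy: E = 208.0 GPa, ρ = 8500 kg/m³
  commercially pure titanium: E = 108.0 GPa, ρ = 4520 kg/m³
  alloy steel: M = 26.6 MN·m/kg
  nickel superalloy: M = 24.5 MN·m/kg
  commercially pure titanium: M = 23.9 MN·m/kg
The maximum is for alloy steel.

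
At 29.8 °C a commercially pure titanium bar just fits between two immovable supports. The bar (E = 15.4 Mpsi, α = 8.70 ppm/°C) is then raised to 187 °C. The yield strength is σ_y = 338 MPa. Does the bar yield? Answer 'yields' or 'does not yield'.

E = 15.4 Mpsi = 106.2 GPa.
ΔT = 157.2 K. Constrained thermal stress σ = E·α·ΔT = 106.2×10³ MPa × 8.70×10⁻⁶ × 157.2 = 145 MPa (compressive).
Compare to σ_y = 338 MPa: σ < σ_y, so it does not yield.

does not yield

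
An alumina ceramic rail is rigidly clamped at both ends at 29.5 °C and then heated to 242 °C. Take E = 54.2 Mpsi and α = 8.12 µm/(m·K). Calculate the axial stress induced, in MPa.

E = 54.2 Mpsi = 373.7 GPa.
ΔT = 212.5 K. Constrained thermal stress σ = E·α·ΔT = 373.7×10³ MPa × 8.12×10⁻⁶ × 212.5 = 645 MPa (compressive).

645 MPa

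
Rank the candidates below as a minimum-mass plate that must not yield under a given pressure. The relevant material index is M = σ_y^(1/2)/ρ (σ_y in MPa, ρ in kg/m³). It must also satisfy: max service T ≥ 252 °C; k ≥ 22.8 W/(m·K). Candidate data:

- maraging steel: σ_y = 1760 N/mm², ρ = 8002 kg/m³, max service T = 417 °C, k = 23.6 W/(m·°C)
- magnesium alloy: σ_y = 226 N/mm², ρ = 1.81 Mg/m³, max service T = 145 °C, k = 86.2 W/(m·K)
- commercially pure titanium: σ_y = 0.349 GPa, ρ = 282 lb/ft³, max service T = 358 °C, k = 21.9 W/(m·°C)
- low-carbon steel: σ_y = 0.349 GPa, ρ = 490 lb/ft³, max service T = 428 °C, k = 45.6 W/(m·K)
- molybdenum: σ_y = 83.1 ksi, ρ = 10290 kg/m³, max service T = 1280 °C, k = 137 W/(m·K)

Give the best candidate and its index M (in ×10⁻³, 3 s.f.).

maraging steel, M = 5.24×10⁻³

Screen on constraints: max service T ≥ 252 °C; k ≥ 22.8 W/(m·K). Survivors: maraging steel, low-carbon steel, molybdenum.
Normalizing units and computing the index:
  maraging steel: σ_y = 1760 MPa, ρ = 8002 kg/m³
  low-carbon steel: σ_y = 349.0 MPa, ρ = 7849 kg/m³
  molybdenum: σ_y = 573.0 MPa, ρ = 10290 kg/m³
  maraging steel: M = 5.24×10⁻³
  low-carbon steel: M = 2.38×10⁻³
  molybdenum: M = 2.33×10⁻³
Maraging steel has the largest M.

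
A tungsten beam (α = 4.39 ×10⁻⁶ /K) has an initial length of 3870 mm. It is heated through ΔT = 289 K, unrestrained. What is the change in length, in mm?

4.91 mm

ΔL = α·L₀·ΔT = 4.39×10⁻⁶ × 3870 mm × 289.0 K = 4.91 mm.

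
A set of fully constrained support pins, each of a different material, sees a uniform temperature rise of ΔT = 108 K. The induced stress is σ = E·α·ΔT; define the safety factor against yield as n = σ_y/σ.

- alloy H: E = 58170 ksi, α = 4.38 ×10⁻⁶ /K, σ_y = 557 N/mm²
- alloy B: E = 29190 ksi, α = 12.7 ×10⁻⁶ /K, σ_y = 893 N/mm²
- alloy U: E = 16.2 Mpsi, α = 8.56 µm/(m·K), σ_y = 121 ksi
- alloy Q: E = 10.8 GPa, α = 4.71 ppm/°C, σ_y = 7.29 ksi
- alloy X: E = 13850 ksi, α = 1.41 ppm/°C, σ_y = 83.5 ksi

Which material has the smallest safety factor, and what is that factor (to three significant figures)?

alloy H, n = 2.94

With everything in SI (GPa, ×10⁻⁶/K, MPa):
  alloy H: E = 401.1, α = 4.38, σ_y = 557.0 → σ = 190 MPa, n = 2.94
  alloy B: E = 201.3, α = 12.7, σ_y = 893.0 → σ = 276 MPa, n = 3.23
  alloy U: E = 111.7, α = 8.56, σ_y = 834.3 → σ = 103 MPa, n = 8.08
  alloy Q: E = 10.80, α = 4.71, σ_y = 50.26 → σ = 5.49 MPa, n = 9.15
  alloy X: E = 95.49, α = 1.41, σ_y = 575.7 → σ = 14.5 MPa, n = 39.6
Smallest n: alloy H with n = 2.94.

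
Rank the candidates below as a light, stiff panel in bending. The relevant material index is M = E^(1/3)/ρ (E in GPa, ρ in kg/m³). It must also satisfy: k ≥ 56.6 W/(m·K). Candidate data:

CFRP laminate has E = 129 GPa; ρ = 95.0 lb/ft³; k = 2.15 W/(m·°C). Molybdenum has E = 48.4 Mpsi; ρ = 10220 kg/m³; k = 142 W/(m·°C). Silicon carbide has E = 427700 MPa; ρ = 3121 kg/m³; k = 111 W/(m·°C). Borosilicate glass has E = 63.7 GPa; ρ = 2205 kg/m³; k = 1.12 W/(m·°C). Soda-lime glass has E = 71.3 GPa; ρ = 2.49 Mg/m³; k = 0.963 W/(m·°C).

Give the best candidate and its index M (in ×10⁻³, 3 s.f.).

silicon carbide, M = 2.41×10⁻³

Screen on constraints: k ≥ 56.6 W/(m·K). Survivors: molybdenum, silicon carbide.
Normalizing units and computing the index:
  molybdenum: E = 333.7 GPa, ρ = 10220 kg/m³
  silicon carbide: E = 427.7 GPa, ρ = 3121 kg/m³
  silicon carbide: M = 2.41×10⁻³
  molybdenum: M = 0.679×10⁻³
Highest index: silicon carbide.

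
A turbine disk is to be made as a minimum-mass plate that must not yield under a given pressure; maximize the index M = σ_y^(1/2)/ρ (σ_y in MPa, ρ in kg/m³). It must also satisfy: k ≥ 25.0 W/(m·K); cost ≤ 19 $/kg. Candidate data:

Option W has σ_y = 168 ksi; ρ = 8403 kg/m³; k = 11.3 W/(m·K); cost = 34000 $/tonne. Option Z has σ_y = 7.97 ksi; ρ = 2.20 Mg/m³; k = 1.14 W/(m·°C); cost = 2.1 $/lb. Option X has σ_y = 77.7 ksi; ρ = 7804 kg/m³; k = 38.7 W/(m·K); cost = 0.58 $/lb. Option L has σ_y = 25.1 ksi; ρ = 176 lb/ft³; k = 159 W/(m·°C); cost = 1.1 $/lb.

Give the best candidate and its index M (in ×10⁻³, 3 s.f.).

Screen on constraints: k ≥ 25.0 W/(m·K); cost ≤ 19 $/kg. Survivors: option X, option L.
Convert each candidate to consistent units, then evaluate M:
  option X: σ_y = 535.7 MPa, ρ = 7804 kg/m³
  option L: σ_y = 173.1 MPa, ρ = 2819 kg/m³
  option L: M = 4.67×10⁻³
  option X: M = 2.97×10⁻³
Option L ranks first.

option L, M = 4.67×10⁻³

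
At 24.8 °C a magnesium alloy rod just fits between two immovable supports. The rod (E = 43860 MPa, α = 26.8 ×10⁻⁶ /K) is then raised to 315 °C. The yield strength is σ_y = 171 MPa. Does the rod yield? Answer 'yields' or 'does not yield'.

yields

E = 43860 MPa = 43.86 GPa.
ΔT = 290.2 K. Constrained thermal stress σ = E·α·ΔT = 43.86×10³ MPa × 26.8×10⁻⁶ × 290.2 = 341 MPa (compressive).
Compare to σ_y = 171 MPa: σ ≥ σ_y, so it yields.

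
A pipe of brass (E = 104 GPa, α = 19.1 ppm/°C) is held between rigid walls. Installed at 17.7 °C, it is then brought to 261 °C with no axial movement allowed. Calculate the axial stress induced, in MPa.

ΔT = 243.3 K. Constrained thermal stress σ = E·α·ΔT = 104.0×10³ MPa × 19.1×10⁻⁶ × 243.3 = 483 MPa (compressive).

483 MPa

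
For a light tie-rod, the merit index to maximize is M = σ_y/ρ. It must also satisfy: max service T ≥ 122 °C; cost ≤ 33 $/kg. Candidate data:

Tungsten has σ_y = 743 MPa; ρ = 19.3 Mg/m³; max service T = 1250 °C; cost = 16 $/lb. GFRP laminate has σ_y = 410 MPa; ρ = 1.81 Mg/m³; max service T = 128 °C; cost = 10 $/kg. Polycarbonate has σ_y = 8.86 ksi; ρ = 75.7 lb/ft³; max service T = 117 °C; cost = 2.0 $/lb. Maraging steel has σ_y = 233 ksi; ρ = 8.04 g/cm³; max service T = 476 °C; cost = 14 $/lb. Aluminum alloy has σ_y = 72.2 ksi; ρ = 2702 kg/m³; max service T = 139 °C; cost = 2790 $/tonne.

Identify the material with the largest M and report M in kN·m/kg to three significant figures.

Screen on constraints: max service T ≥ 122 °C; cost ≤ 33 $/kg. Survivors: GFRP laminate, maraging steel, aluminum alloy.
In SI units:
  GFRP laminate: σ_y = 410.0 MPa, ρ = 1810 kg/m³
  maraging steel: σ_y = 1606 MPa, ρ = 8040 kg/m³
  aluminum alloy: σ_y = 497.8 MPa, ρ = 2702 kg/m³
  GFRP laminate: M = 227 kN·m/kg
  maraging steel: M = 200 kN·m/kg
  aluminum alloy: M = 184 kN·m/kg
The maximum is for GFRP laminate.

GFRP laminate, M = 227 kN·m/kg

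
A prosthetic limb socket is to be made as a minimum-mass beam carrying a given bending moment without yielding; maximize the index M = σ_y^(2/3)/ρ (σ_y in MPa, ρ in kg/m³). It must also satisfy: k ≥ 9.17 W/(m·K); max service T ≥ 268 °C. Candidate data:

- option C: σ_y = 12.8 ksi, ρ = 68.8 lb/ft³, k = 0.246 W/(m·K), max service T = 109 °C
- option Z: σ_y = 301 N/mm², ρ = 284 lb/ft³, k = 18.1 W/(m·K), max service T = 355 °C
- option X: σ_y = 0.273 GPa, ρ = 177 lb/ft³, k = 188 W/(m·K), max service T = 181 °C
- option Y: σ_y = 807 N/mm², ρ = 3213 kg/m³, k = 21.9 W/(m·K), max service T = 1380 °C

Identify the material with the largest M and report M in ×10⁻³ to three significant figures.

Screen on constraints: k ≥ 9.17 W/(m·K); max service T ≥ 268 °C. Survivors: option Z, option Y.
Putting every candidate on a common basis:
  option Z: σ_y = 301.0 MPa, ρ = 4549 kg/m³
  option Y: σ_y = 807.0 MPa, ρ = 3213 kg/m³
  option Y: M = 27.0×10⁻³
  option Z: M = 9.87×10⁻³
Option Y has the largest M.

option Y, M = 27.0×10⁻³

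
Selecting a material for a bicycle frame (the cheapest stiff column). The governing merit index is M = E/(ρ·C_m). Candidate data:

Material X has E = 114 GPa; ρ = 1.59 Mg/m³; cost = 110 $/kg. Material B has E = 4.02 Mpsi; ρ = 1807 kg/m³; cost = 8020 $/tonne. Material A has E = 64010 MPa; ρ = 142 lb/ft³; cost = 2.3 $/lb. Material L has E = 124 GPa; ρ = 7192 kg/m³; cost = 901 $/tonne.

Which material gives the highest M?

material L

Convert each candidate to consistent units, then evaluate M:
  material X: E = 114.0 GPa, ρ = 1590 kg/m³, cost = 110.0 $/kg
  material B: E = 27.72 GPa, ρ = 1807 kg/m³, cost = 8.020 $/kg
  material A: E = 64.01 GPa, ρ = 2275 kg/m³, cost = 5.071 $/kg
  material L: E = 124.0 GPa, ρ = 7192 kg/m³, cost = 0.9010 $/kg
  material L: M = 19.1 MN·m per $
  material A: M = 5.55 MN·m per $
  material B: M = 1.91 MN·m per $
  material X: M = 0.652 MN·m per $
Material L ranks first.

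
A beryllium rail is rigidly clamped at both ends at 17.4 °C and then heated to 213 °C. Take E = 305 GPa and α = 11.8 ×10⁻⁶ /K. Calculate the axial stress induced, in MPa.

704 MPa

ΔT = 195.6 K. Constrained thermal stress σ = E·α·ΔT = 305.0×10³ MPa × 11.8×10⁻⁶ × 195.6 = 704 MPa (compressive).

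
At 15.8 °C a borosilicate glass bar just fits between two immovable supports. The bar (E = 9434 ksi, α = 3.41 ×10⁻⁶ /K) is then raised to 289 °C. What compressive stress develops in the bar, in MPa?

E = 9434 ksi = 65.05 GPa.
ΔT = 273.2 K. Constrained thermal stress σ = E·α·ΔT = 65.05×10³ MPa × 3.41×10⁻⁶ × 273.2 = 60.6 MPa (compressive).

60.6 MPa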